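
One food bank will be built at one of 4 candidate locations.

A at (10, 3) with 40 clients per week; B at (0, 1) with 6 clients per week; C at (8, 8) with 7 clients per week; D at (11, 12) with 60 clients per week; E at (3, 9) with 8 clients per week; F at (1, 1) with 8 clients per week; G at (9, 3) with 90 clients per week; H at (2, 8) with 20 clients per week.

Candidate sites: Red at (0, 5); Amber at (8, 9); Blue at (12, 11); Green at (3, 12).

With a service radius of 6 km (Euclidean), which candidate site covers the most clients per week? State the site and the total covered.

Amber, covering 75

Coverage radius r = 6 km; a point is covered iff (Δx)²+(Δy)² ≤ 6² = 36.
  Red (0, 5): covers {B, E, F, H} → 42
  Amber (8, 9): covers {C, D, E} → 75
  Blue (12, 11): covers {C, D} → 67
  Green (3, 12): covers {E, H} → 28
Maximum coverage at Amber: 75 clients per week.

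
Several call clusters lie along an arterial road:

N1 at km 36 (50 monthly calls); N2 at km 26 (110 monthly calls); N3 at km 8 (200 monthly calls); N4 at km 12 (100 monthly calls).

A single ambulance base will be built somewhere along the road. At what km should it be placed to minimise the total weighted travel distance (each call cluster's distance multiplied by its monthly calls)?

x = 12

For a sum of weighted absolute distances on a line, the optimum is the weighted median (not the mean). Total weight W = 460; half-weight = 230.
Sort by position and accumulate weight:
  km 8 (N3, w=200) → cum 200
  km 12 (N4, w=100) → cum 300  ≥ 230 → median here
  km 26 (N2, w=110) → cum 410
  km 36 (N1, w=50) → cum 460
Optimal location: km 12.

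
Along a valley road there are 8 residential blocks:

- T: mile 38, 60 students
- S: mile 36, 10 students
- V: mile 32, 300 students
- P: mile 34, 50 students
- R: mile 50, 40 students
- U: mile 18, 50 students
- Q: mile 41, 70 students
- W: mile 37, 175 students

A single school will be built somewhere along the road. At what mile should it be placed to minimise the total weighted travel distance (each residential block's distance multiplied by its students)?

For a sum of weighted absolute distances on a line, the optimum is the weighted median (not the mean). Total weight W = 755; half-weight = 377.5.
Sort by position and accumulate weight:
  mile 18 (U, w=50) → cum 50
  mile 32 (V, w=300) → cum 350
  mile 34 (P, w=50) → cum 400  ≥ 377.5 → median here
  mile 36 (S, w=10) → cum 410
  mile 37 (W, w=175) → cum 585
  mile 38 (T, w=60) → cum 645
  mile 41 (Q, w=70) → cum 715
  mile 50 (R, w=40) → cum 755
Optimal location: mile 34.

x = 34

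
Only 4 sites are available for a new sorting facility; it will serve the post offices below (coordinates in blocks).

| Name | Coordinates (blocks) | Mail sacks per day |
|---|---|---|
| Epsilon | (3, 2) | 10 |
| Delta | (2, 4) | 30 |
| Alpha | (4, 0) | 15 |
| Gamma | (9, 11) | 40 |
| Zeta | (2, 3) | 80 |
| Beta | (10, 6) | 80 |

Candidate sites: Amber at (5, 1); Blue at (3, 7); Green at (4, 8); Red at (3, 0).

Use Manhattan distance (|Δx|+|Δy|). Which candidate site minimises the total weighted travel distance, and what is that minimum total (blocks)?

Total weighted distance at each candidate:
  Amber (5, 1): total = 2000
  Blue (3, 7): total = 1730
  Green (4, 8): total = 1890
  Red (3, 0): total = 2225
Minimum is at Blue with total 1730 blocks.

Blue, total 1730 blocks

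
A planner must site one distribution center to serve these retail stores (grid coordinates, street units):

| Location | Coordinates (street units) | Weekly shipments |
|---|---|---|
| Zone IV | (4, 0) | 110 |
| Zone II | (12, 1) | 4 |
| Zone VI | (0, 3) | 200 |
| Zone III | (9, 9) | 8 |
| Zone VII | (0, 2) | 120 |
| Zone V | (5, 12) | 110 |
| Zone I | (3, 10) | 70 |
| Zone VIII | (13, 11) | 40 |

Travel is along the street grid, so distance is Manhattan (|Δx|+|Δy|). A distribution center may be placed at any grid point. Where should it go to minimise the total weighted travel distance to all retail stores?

Manhattan distance separates: Σwᵢ(|x−xᵢ|+|y−yᵢ|) = Σwᵢ|x−xᵢ| + Σwᵢ|y−yᵢ|, so x and y are optimised independently as 1-D weighted medians.
Total weight W = 662; half = 331.
x-coordinate, sorted with cumulative weight:
  x=0 (Zone VI, w=200) cum 200
  x=0 (Zone VII, w=120) cum 320
  x=3 (Zone I, w=70) cum 390  ← median
  x=4 (Zone IV, w=110) cum 500
  x=5 (Zone V, w=110) cum 610
  x=9 (Zone III, w=8) cum 618
  x=12 (Zone II, w=4) cum 622
  x=13 (Zone VIII, w=40) cum 662
⇒ x* = 3
y-coordinate, sorted with cumulative weight:
  y=0 (Zone IV, w=110) cum 110
  y=1 (Zone II, w=4) cum 114
  y=2 (Zone VII, w=120) cum 234
  y=3 (Zone VI, w=200) cum 434  ← median
  y=9 (Zone III, w=8) cum 442
  y=10 (Zone I, w=70) cum 512
  y=11 (Zone VIII, w=40) cum 552
  y=12 (Zone V, w=110) cum 662
⇒ y* = 3

(3, 3)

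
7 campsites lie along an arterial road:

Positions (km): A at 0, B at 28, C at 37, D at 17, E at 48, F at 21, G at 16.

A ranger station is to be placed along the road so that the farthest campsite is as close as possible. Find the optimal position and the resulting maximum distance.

location 24, max distance 24

The 1-center on a line is the midpoint of the two extreme points: leftmost at 0, rightmost at 48.
Optimal location = (0 + 48)/2 = 24; maximum distance = (48 − 0)/2 = 24.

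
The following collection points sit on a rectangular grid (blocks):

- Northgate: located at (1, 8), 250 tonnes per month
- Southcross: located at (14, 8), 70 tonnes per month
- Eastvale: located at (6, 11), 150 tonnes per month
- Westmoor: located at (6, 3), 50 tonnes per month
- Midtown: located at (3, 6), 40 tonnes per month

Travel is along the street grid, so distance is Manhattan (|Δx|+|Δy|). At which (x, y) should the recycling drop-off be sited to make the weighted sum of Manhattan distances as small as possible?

Manhattan distance separates: Σwᵢ(|x−xᵢ|+|y−yᵢ|) = Σwᵢ|x−xᵢ| + Σwᵢ|y−yᵢ|, so x and y are optimised independently as 1-D weighted medians.
Total weight W = 560; half = 280.
x-coordinate, sorted with cumulative weight:
  x=1 (Northgate, w=250) cum 250
  x=3 (Midtown, w=40) cum 290  ← median
  x=6 (Eastvale, w=150) cum 440
  x=6 (Westmoor, w=50) cum 490
  x=14 (Southcross, w=70) cum 560
⇒ x* = 3
y-coordinate, sorted with cumulative weight:
  y=3 (Westmoor, w=50) cum 50
  y=6 (Midtown, w=40) cum 90
  y=8 (Northgate, w=250) cum 340  ← median
  y=8 (Southcross, w=70) cum 410
  y=11 (Eastvale, w=150) cum 560
⇒ y* = 8

(3, 8)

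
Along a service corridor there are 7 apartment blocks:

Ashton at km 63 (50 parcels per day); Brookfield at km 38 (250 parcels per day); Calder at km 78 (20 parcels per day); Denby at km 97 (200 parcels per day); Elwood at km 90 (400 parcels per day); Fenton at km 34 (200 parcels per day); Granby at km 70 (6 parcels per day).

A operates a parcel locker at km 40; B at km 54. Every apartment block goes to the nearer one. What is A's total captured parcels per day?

450

The indifferent point is the midpoint (40+54)/2 = 47; apartment blocks left of it (closer to A at 40) go to A, those right go to B.
  Fenton at 34 (w=200) → A
  Brookfield at 38 (w=250) → A
  Ashton at 63 (w=50) → B
  Granby at 70 (w=6) → B
  Calder at 78 (w=20) → B
  Elwood at 90 (w=400) → B
  Denby at 97 (w=200) → B
A captures 450; B captures 676.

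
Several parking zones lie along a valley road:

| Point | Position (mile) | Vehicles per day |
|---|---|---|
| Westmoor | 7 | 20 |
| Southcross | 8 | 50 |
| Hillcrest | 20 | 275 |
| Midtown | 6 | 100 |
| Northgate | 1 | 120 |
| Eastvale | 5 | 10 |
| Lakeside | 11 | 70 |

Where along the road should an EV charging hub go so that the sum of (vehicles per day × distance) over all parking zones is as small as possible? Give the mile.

x = 11

For a sum of weighted absolute distances on a line, the optimum is the weighted median (not the mean). Total weight W = 645; half-weight = 322.5.
Sort by position and accumulate weight:
  mile 1 (Northgate, w=120) → cum 120
  mile 5 (Eastvale, w=10) → cum 130
  mile 6 (Midtown, w=100) → cum 230
  mile 7 (Westmoor, w=20) → cum 250
  mile 8 (Southcross, w=50) → cum 300
  mile 11 (Lakeside, w=70) → cum 370  ≥ 322.5 → median here
  mile 20 (Hillcrest, w=275) → cum 645
Optimal location: mile 11.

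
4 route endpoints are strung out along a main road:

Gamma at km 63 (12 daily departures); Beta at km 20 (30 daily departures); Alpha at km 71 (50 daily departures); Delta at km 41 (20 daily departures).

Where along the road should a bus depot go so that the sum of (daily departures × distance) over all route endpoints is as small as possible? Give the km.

x = 63

For a sum of weighted absolute distances on a line, the optimum is the weighted median (not the mean). Total weight W = 112; half-weight = 56.
Sort by position and accumulate weight:
  km 20 (Beta, w=30) → cum 30
  km 41 (Delta, w=20) → cum 50
  km 63 (Gamma, w=12) → cum 62  ≥ 56 → median here
  km 71 (Alpha, w=50) → cum 112
Optimal location: km 63.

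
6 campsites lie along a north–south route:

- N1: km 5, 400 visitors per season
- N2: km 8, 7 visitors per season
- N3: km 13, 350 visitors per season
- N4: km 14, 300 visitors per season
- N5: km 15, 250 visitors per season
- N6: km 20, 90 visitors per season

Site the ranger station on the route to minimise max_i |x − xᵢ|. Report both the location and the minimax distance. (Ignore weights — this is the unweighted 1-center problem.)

The 1-center on a line is the midpoint of the two extreme points: leftmost at 5, rightmost at 20.
Optimal location = (5 + 20)/2 = 12.5; maximum distance = (20 − 5)/2 = 7.5.

location 12.5, max distance 7.5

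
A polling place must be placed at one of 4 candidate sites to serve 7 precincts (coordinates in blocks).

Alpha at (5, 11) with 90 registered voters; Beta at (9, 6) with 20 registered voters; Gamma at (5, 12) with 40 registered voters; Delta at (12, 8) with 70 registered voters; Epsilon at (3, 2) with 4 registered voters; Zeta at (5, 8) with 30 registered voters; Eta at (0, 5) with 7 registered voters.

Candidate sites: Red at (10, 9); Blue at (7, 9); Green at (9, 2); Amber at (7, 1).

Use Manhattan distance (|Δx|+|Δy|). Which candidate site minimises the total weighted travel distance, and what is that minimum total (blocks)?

Total weighted distance at each candidate:
  Red (10, 9): total = 1574
  Blue (7, 9): total = 1291
  Green (9, 2): total = 2848
  Amber (7, 1): total = 2947
Minimum is at Blue with total 1291 blocks.

Blue, total 1291 blocks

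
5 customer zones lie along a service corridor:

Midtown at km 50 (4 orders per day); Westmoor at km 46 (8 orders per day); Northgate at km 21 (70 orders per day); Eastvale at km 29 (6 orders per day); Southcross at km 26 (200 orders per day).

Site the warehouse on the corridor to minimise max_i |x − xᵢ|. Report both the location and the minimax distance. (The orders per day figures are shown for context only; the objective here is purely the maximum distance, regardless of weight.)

location 35.5, max distance 14.5

The 1-center on a line is the midpoint of the two extreme points: leftmost at 21, rightmost at 50.
Optimal location = (21 + 50)/2 = 35.5; maximum distance = (50 − 21)/2 = 14.5.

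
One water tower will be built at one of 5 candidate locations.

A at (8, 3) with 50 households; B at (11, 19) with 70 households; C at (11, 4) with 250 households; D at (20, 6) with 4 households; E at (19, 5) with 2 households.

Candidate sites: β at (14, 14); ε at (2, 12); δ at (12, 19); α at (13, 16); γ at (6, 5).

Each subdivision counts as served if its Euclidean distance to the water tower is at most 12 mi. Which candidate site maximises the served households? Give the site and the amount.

Coverage radius r = 12 mi; a point is covered iff (Δx)²+(Δy)² ≤ 12² = 144.
  β (14, 14): covers {B, C, D, E} → 326
  ε (2, 12): covers {A, B} → 120
  δ (12, 19): covers {B} → 70
  α (13, 16): covers {B} → 70
  γ (6, 5): covers {A, C} → 300
Maximum coverage at β: 326 households.

β, covering 326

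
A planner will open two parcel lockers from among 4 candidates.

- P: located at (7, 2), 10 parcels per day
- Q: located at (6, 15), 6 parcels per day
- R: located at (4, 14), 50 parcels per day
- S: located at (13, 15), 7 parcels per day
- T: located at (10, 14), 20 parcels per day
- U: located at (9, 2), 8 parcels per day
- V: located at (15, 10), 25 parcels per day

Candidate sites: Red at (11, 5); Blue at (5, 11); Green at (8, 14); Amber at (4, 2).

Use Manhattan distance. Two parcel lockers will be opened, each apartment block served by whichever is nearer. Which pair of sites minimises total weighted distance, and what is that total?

Evaluate every pair (each demand assigned to the nearer of the two):
  {Red, Green}: total = 635
  {Green, Amber}: total = 645
  {Blue, Green}: total = 789
  {Red, Blue}: total = 809
  {Blue, Amber}: total = 819
  {Red, Amber}: total = 1269
Best pair: {Red, Green} with total 635.

{Red, Green}, total 635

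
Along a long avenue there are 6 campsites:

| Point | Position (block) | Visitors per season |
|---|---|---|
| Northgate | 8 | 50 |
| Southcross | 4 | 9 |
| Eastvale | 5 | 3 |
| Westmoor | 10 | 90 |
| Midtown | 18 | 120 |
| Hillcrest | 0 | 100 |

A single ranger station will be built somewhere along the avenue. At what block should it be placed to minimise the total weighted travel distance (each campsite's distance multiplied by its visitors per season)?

For a sum of weighted absolute distances on a line, the optimum is the weighted median (not the mean). Total weight W = 372; half-weight = 186.
Sort by position and accumulate weight:
  block 0 (Hillcrest, w=100) → cum 100
  block 4 (Southcross, w=9) → cum 109
  block 5 (Eastvale, w=3) → cum 112
  block 8 (Northgate, w=50) → cum 162
  block 10 (Westmoor, w=90) → cum 252  ≥ 186 → median here
  block 18 (Midtown, w=120) → cum 372
Optimal location: block 10.

x = 10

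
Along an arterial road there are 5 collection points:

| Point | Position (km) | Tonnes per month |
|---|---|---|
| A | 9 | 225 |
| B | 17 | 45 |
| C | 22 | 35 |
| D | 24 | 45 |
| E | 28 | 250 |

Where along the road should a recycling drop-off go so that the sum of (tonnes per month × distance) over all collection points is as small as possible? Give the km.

For a sum of weighted absolute distances on a line, the optimum is the weighted median (not the mean). Total weight W = 600; half-weight = 300.
Sort by position and accumulate weight:
  km 9 (A, w=225) → cum 225
  km 17 (B, w=45) → cum 270
  km 22 (C, w=35) → cum 305  ≥ 300 → median here
  km 24 (D, w=45) → cum 350
  km 28 (E, w=250) → cum 600
Optimal location: km 22.

x = 22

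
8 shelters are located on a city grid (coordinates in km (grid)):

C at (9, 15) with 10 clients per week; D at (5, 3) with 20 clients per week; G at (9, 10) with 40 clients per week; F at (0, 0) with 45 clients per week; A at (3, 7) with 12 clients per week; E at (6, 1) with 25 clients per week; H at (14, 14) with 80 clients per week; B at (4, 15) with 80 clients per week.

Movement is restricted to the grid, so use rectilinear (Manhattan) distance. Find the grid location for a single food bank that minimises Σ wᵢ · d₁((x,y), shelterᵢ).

(5, 14)

Manhattan distance separates: Σwᵢ(|x−xᵢ|+|y−yᵢ|) = Σwᵢ|x−xᵢ| + Σwᵢ|y−yᵢ|, so x and y are optimised independently as 1-D weighted medians.
Total weight W = 312; half = 156.
x-coordinate, sorted with cumulative weight:
  x=0 (F, w=45) cum 45
  x=3 (A, w=12) cum 57
  x=4 (B, w=80) cum 137
  x=5 (D, w=20) cum 157  ← median
  x=6 (E, w=25) cum 182
  x=9 (C, w=10) cum 192
  x=9 (G, w=40) cum 232
  x=14 (H, w=80) cum 312
⇒ x* = 5
y-coordinate, sorted with cumulative weight:
  y=0 (F, w=45) cum 45
  y=1 (E, w=25) cum 70
  y=3 (D, w=20) cum 90
  y=7 (A, w=12) cum 102
  y=10 (G, w=40) cum 142
  y=14 (H, w=80) cum 222  ← median
  y=15 (C, w=10) cum 232
  y=15 (B, w=80) cum 312
⇒ y* = 14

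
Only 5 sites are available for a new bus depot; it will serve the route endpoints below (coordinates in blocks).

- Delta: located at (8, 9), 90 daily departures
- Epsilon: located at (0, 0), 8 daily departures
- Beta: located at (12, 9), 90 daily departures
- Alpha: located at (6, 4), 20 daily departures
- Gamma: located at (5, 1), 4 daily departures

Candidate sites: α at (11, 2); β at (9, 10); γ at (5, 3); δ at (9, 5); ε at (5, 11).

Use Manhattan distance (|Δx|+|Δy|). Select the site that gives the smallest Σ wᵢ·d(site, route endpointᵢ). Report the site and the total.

Total weighted distance at each candidate:
  α (11, 2): total = 1892
  β (9, 10): total = 924
  γ (5, 3): total = 2092
  δ (9, 5): total = 1304
  ε (5, 11): total = 1588
Minimum is at β with total 924 blocks.

β, total 924 blocks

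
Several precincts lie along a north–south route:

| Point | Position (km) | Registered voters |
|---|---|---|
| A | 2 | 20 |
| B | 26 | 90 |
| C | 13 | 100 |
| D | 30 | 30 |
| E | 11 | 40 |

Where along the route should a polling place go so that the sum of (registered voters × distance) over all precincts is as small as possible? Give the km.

x = 13

For a sum of weighted absolute distances on a line, the optimum is the weighted median (not the mean). Total weight W = 280; half-weight = 140.
Sort by position and accumulate weight:
  km 2 (A, w=20) → cum 20
  km 11 (E, w=40) → cum 60
  km 13 (C, w=100) → cum 160  ≥ 140 → median here
  km 26 (B, w=90) → cum 250
  km 30 (D, w=30) → cum 280
Optimal location: km 13.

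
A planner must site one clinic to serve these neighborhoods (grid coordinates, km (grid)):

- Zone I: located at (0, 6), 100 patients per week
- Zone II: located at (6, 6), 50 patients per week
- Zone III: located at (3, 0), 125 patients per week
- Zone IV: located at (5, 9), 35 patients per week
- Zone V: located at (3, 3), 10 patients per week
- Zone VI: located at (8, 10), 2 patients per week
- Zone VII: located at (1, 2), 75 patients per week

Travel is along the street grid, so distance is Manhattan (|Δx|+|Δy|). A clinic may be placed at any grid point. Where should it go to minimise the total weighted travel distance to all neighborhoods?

Manhattan distance separates: Σwᵢ(|x−xᵢ|+|y−yᵢ|) = Σwᵢ|x−xᵢ| + Σwᵢ|y−yᵢ|, so x and y are optimised independently as 1-D weighted medians.
Total weight W = 397; half = 198.5.
x-coordinate, sorted with cumulative weight:
  x=0 (Zone I, w=100) cum 100
  x=1 (Zone VII, w=75) cum 175
  x=3 (Zone III, w=125) cum 300  ← median
  x=3 (Zone V, w=10) cum 310
  x=5 (Zone IV, w=35) cum 345
  x=6 (Zone II, w=50) cum 395
  x=8 (Zone VI, w=2) cum 397
⇒ x* = 3
y-coordinate, sorted with cumulative weight:
  y=0 (Zone III, w=125) cum 125
  y=2 (Zone VII, w=75) cum 200  ← median
  y=3 (Zone V, w=10) cum 210
  y=6 (Zone I, w=100) cum 310
  y=6 (Zone II, w=50) cum 360
  y=9 (Zone IV, w=35) cum 395
  y=10 (Zone VI, w=2) cum 397
⇒ y* = 2

(3, 2)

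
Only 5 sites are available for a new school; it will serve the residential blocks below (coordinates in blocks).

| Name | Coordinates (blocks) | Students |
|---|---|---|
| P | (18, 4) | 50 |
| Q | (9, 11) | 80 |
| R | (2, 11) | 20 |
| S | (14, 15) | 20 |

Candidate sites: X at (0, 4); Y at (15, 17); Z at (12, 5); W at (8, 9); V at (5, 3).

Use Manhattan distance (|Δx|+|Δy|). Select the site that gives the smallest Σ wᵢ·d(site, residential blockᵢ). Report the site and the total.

Total weighted distance at each candidate:
  X (0, 4): total = 2860
  Y (15, 17): total = 2200
  Z (12, 5): total = 1630
  W (8, 9): total = 1390
  V (5, 3): total = 2300
Minimum is at W with total 1390 blocks.

W, total 1390 blocks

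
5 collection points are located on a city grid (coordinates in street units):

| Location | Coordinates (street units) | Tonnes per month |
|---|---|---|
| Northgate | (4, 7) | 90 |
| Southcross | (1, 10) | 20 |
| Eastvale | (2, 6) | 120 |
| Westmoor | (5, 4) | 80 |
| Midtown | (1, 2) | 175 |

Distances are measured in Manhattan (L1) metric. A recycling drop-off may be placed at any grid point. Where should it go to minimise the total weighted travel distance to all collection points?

(2, 4)

Manhattan distance separates: Σwᵢ(|x−xᵢ|+|y−yᵢ|) = Σwᵢ|x−xᵢ| + Σwᵢ|y−yᵢ|, so x and y are optimised independently as 1-D weighted medians.
Total weight W = 485; half = 242.5.
x-coordinate, sorted with cumulative weight:
  x=1 (Southcross, w=20) cum 20
  x=1 (Midtown, w=175) cum 195
  x=2 (Eastvale, w=120) cum 315  ← median
  x=4 (Northgate, w=90) cum 405
  x=5 (Westmoor, w=80) cum 485
⇒ x* = 2
y-coordinate, sorted with cumulative weight:
  y=2 (Midtown, w=175) cum 175
  y=4 (Westmoor, w=80) cum 255  ← median
  y=6 (Eastvale, w=120) cum 375
  y=7 (Northgate, w=90) cum 465
  y=10 (Southcross, w=20) cum 485
⇒ y* = 4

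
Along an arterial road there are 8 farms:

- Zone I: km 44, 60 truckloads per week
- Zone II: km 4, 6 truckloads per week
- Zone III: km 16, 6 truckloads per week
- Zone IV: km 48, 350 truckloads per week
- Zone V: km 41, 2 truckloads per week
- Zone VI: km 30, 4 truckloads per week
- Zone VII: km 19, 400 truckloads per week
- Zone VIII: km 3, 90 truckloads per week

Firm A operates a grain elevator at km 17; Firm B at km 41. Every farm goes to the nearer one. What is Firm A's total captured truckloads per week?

The indifferent point is the midpoint (17+41)/2 = 29; farms left of it (closer to Firm A at 17) go to Firm A, those right go to Firm B.
  Zone VIII at 3 (w=90) → Firm A
  Zone II at 4 (w=6) → Firm A
  Zone III at 16 (w=6) → Firm A
  Zone VII at 19 (w=400) → Firm A
  Zone VI at 30 (w=4) → Firm B
  Zone V at 41 (w=2) → Firm B
  Zone I at 44 (w=60) → Firm B
  Zone IV at 48 (w=350) → Firm B
Firm A captures 502; Firm B captures 416.

502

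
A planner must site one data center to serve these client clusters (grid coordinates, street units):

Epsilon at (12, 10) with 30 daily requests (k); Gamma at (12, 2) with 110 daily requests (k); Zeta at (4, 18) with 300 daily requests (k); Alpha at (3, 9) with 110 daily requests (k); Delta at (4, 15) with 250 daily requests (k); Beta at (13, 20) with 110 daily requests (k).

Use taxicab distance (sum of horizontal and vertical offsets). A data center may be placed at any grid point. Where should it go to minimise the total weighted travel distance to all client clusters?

Manhattan distance separates: Σwᵢ(|x−xᵢ|+|y−yᵢ|) = Σwᵢ|x−xᵢ| + Σwᵢ|y−yᵢ|, so x and y are optimised independently as 1-D weighted medians.
Total weight W = 910; half = 455.
x-coordinate, sorted with cumulative weight:
  x=3 (Alpha, w=110) cum 110
  x=4 (Zeta, w=300) cum 410
  x=4 (Delta, w=250) cum 660  ← median
  x=12 (Epsilon, w=30) cum 690
  x=12 (Gamma, w=110) cum 800
  x=13 (Beta, w=110) cum 910
⇒ x* = 4
y-coordinate, sorted with cumulative weight:
  y=2 (Gamma, w=110) cum 110
  y=9 (Alpha, w=110) cum 220
  y=10 (Epsilon, w=30) cum 250
  y=15 (Delta, w=250) cum 500  ← median
  y=18 (Zeta, w=300) cum 800
  y=20 (Beta, w=110) cum 910
⇒ y* = 15

(4, 15)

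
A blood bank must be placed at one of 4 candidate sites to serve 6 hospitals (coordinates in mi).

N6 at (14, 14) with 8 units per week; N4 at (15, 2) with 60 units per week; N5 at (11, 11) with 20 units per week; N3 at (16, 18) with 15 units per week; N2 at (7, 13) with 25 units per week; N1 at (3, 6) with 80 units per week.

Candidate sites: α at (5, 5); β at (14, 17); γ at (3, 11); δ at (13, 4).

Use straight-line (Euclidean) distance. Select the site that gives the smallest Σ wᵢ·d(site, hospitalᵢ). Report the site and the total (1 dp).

Total weighted distance at each candidate:
  α (5, 5): total = 1538.4
  β (14, 17): total = 2539.8
  γ (3, 11): total = 1884.5
  δ (13, 4): total = 1696.7
Minimum is at α with total 1538.4 mi.

α, total 1538.4 mi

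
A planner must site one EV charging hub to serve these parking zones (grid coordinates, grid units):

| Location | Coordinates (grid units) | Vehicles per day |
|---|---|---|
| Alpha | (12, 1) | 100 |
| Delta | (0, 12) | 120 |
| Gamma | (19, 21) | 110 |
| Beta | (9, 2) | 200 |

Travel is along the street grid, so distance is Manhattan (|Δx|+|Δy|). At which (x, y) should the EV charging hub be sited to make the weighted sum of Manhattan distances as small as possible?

(9, 2)

Manhattan distance separates: Σwᵢ(|x−xᵢ|+|y−yᵢ|) = Σwᵢ|x−xᵢ| + Σwᵢ|y−yᵢ|, so x and y are optimised independently as 1-D weighted medians.
Total weight W = 530; half = 265.
x-coordinate, sorted with cumulative weight:
  x=0 (Delta, w=120) cum 120
  x=9 (Beta, w=200) cum 320  ← median
  x=12 (Alpha, w=100) cum 420
  x=19 (Gamma, w=110) cum 530
⇒ x* = 9
y-coordinate, sorted with cumulative weight:
  y=1 (Alpha, w=100) cum 100
  y=2 (Beta, w=200) cum 300  ← median
  y=12 (Delta, w=120) cum 420
  y=21 (Gamma, w=110) cum 530
⇒ y* = 2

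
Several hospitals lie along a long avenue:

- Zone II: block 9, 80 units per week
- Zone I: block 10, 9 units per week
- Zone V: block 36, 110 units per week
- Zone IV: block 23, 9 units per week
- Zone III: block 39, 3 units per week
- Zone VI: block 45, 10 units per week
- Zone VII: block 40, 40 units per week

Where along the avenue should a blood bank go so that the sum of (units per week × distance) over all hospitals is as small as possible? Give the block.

x = 36

For a sum of weighted absolute distances on a line, the optimum is the weighted median (not the mean). Total weight W = 261; half-weight = 130.5.
Sort by position and accumulate weight:
  block 9 (Zone II, w=80) → cum 80
  block 10 (Zone I, w=9) → cum 89
  block 23 (Zone IV, w=9) → cum 98
  block 36 (Zone V, w=110) → cum 208  ≥ 130.5 → median here
  block 39 (Zone III, w=3) → cum 211
  block 40 (Zone VII, w=40) → cum 251
  block 45 (Zone VI, w=10) → cum 261
Optimal location: block 36.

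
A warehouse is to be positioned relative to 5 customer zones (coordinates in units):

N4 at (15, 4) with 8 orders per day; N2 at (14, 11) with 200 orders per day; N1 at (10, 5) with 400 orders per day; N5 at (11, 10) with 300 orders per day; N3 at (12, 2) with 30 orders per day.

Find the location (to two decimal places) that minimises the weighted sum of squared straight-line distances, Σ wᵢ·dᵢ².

(11.28, 7.77)

The minimiser of Σwᵢ‖p−pᵢ‖² is the weighted centroid p* = (Σwᵢpᵢ)/(Σwᵢ).
Σwᵢ = 938.
Σwᵢxᵢ = 8·15 + 200·14 + 400·10 + 300·11 + 30·12 = 10580.
Σwᵢyᵢ = 8·4 + 200·11 + 400·5 + 300·10 + 30·2 = 7292.
x* = 10580/938 = 11.28, y* = 7292/938 = 7.77.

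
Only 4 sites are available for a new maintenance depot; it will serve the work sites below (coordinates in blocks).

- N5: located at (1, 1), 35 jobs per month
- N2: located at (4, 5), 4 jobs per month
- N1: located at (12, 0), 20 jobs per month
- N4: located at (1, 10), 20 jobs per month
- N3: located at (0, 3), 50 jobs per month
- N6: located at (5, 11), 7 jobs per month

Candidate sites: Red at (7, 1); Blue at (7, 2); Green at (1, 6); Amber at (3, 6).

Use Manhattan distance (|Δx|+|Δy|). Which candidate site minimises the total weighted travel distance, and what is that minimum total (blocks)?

Total weighted distance at each candidate:
  Red (7, 1): total = 1192
  Blue (7, 2): total = 1166
  Green (1, 6): total = 874
  Amber (3, 6): total = 1022
Minimum is at Green with total 874 blocks.

Green, total 874 blocks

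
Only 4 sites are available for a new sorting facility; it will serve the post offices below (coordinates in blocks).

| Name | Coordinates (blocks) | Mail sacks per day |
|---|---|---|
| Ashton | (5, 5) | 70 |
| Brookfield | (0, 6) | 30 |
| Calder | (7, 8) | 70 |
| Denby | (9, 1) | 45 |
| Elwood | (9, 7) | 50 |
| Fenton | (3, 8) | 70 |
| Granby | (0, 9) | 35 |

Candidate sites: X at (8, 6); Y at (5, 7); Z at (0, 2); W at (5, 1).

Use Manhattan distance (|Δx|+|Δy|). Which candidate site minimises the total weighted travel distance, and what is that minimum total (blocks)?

Total weighted distance at each candidate:
  X (8, 6): total = 1975
  Y (5, 7): total = 1635
  Z (0, 2): total = 3615
  W (5, 1): total = 2975
Minimum is at Y with total 1635 blocks.

Y, total 1635 blocks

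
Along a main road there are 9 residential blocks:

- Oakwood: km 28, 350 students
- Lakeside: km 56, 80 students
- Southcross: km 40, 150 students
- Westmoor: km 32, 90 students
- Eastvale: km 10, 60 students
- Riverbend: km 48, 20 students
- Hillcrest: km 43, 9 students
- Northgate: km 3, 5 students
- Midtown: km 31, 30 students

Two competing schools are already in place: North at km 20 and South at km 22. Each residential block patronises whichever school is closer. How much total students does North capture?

The indifferent point is the midpoint (20+22)/2 = 21; residential blocks left of it (closer to North at 20) go to North, those right go to South.
  Northgate at 3 (w=5) → North
  Eastvale at 10 (w=60) → North
  Oakwood at 28 (w=350) → South
  Midtown at 31 (w=30) → South
  Westmoor at 32 (w=90) → South
  Southcross at 40 (w=150) → South
  Hillcrest at 43 (w=9) → South
  Riverbend at 48 (w=20) → South
  Lakeside at 56 (w=80) → South
North captures 65; South captures 729.

65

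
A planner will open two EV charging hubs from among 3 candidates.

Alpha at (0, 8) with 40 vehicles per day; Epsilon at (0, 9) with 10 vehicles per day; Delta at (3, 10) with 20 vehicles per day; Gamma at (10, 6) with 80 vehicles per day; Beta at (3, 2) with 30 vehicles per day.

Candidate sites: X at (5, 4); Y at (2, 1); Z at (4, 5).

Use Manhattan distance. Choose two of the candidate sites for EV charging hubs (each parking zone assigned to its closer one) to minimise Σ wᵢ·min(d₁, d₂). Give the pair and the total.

Evaluate every pair (each demand assigned to the nearer of the two):
  {Y, Z}: total = 1100
  {X, Z}: total = 1160
  {X, Y}: total = 1240
Best pair: {Y, Z} with total 1100.

{Y, Z}, total 1100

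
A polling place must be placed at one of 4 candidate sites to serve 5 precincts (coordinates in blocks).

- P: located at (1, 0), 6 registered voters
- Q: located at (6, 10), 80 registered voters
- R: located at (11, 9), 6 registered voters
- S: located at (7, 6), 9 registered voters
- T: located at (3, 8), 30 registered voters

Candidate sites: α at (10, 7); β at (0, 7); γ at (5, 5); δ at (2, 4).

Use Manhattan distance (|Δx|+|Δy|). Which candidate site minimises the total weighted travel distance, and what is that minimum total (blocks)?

Total weighted distance at each candidate:
  α (10, 7): total = 950
  β (0, 7): total = 1038
  γ (5, 5): total = 771
  δ (2, 4): total = 1127
Minimum is at γ with total 771 blocks.

γ, total 771 blocks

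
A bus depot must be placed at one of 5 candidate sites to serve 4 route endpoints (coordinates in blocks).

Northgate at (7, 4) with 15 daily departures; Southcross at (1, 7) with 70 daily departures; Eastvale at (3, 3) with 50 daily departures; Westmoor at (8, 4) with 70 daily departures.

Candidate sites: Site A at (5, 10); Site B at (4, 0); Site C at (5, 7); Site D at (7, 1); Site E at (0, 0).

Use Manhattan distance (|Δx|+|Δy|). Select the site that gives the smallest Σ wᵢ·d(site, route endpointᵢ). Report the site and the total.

Site C, total 1075 blocks

Total weighted distance at each candidate:
  Site A (5, 10): total = 1690
  Site B (4, 0): total = 1565
  Site C (5, 7): total = 1075
  Site D (7, 1): total = 1465
  Site E (0, 0): total = 1865
Minimum is at Site C with total 1075 blocks.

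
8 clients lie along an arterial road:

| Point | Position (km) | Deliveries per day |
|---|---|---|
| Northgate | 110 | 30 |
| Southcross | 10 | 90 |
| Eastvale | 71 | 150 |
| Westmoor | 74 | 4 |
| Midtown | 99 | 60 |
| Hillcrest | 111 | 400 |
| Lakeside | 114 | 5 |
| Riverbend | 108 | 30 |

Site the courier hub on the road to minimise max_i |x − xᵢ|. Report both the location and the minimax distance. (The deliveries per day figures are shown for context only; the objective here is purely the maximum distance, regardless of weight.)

location 62, max distance 52

The 1-center on a line is the midpoint of the two extreme points: leftmost at 10, rightmost at 114.
Optimal location = (10 + 114)/2 = 62; maximum distance = (114 − 10)/2 = 52.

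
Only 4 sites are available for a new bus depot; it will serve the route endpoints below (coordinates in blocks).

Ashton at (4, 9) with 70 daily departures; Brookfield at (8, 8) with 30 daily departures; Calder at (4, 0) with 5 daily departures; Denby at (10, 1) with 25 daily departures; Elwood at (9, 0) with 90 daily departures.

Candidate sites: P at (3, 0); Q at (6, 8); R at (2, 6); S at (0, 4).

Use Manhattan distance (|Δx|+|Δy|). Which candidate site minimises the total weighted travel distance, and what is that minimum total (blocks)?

Q, total 1585 blocks

Total weighted distance at each candidate:
  P (3, 0): total = 1835
  Q (6, 8): total = 1585
  R (2, 6): total = 2125
  S (0, 4): total = 2525
Minimum is at Q with total 1585 blocks.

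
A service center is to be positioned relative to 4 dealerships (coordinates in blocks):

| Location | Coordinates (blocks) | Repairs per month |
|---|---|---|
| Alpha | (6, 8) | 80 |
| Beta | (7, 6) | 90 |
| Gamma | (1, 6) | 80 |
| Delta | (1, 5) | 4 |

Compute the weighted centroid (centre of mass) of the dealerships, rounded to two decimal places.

The minimiser of Σwᵢ‖p−pᵢ‖² is the weighted centroid p* = (Σwᵢpᵢ)/(Σwᵢ).
Σwᵢ = 254.
Σwᵢxᵢ = 80·6 + 90·7 + 80·1 + 4·1 = 1194.
Σwᵢyᵢ = 80·8 + 90·6 + 80·6 + 4·5 = 1680.
x* = 1194/254 = 4.70, y* = 1680/254 = 6.61.

(4.70, 6.61)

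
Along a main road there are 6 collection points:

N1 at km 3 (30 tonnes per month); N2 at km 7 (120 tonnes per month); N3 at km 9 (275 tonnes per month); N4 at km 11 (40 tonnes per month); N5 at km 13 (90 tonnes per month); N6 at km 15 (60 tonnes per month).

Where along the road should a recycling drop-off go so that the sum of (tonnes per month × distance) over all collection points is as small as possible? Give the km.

For a sum of weighted absolute distances on a line, the optimum is the weighted median (not the mean). Total weight W = 615; half-weight = 307.5.
Sort by position and accumulate weight:
  km 3 (N1, w=30) → cum 30
  km 7 (N2, w=120) → cum 150
  km 9 (N3, w=275) → cum 425  ≥ 307.5 → median here
  km 11 (N4, w=40) → cum 465
  km 13 (N5, w=90) → cum 555
  km 15 (N6, w=60) → cum 615
Optimal location: km 9.

x = 9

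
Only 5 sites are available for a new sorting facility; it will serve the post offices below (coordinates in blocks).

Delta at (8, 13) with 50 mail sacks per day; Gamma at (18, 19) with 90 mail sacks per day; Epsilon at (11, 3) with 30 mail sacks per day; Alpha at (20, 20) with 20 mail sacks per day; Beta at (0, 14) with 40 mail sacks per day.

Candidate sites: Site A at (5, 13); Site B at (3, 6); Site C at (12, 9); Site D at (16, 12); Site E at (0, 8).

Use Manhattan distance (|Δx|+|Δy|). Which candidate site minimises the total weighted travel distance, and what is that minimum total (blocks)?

Total weighted distance at each candidate:
  Site A (5, 13): total = 3020
  Site B (3, 6): total = 4510
  Site C (12, 9): total = 3110
  Site D (16, 12): total = 2640
  Site E (0, 8): total = 4620
Minimum is at Site D with total 2640 blocks.

Site D, total 2640 blocks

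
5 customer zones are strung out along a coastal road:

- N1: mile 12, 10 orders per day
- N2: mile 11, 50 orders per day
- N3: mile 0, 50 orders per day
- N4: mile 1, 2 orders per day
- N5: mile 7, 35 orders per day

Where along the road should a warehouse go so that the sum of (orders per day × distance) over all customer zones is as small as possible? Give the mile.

For a sum of weighted absolute distances on a line, the optimum is the weighted median (not the mean). Total weight W = 147; half-weight = 73.5.
Sort by position and accumulate weight:
  mile 0 (N3, w=50) → cum 50
  mile 1 (N4, w=2) → cum 52
  mile 7 (N5, w=35) → cum 87  ≥ 73.5 → median here
  mile 11 (N2, w=50) → cum 137
  mile 12 (N1, w=10) → cum 147
Optimal location: mile 7.

x = 7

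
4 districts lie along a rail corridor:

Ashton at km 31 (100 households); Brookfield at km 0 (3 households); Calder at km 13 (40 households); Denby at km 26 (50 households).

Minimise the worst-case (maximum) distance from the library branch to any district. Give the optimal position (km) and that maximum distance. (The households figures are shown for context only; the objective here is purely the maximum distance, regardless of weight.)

The 1-center on a line is the midpoint of the two extreme points: leftmost at 0, rightmost at 31.
Optimal location = (0 + 31)/2 = 15.5; maximum distance = (31 − 0)/2 = 15.5.

location 15.5, max distance 15.5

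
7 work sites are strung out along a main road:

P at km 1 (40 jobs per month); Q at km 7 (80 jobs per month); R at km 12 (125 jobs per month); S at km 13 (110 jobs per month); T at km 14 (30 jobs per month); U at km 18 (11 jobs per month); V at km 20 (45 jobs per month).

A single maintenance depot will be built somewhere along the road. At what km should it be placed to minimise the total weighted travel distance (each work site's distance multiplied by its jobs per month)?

For a sum of weighted absolute distances on a line, the optimum is the weighted median (not the mean). Total weight W = 441; half-weight = 220.5.
Sort by position and accumulate weight:
  km 1 (P, w=40) → cum 40
  km 7 (Q, w=80) → cum 120
  km 12 (R, w=125) → cum 245  ≥ 220.5 → median here
  km 13 (S, w=110) → cum 355
  km 14 (T, w=30) → cum 385
  km 18 (U, w=11) → cum 396
  km 20 (V, w=45) → cum 441
Optimal location: km 12.

x = 12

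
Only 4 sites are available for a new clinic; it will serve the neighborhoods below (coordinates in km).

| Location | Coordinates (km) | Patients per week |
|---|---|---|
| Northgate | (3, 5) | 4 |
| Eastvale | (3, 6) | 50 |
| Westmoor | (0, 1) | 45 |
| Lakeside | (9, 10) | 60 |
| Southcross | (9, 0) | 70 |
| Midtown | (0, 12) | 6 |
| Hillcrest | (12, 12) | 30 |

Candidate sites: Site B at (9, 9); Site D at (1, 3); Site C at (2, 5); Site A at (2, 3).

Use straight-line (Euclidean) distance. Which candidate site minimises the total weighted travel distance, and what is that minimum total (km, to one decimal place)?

Total weighted distance at each candidate:
  Site B (9, 9): total = 1780.3
  Site D (1, 3): total = 2008.8
  Site C (2, 5): total = 1804.1
  Site A (2, 3): total = 1880.3
Minimum is at Site B with total 1780.3 km.

Site B, total 1780.3 km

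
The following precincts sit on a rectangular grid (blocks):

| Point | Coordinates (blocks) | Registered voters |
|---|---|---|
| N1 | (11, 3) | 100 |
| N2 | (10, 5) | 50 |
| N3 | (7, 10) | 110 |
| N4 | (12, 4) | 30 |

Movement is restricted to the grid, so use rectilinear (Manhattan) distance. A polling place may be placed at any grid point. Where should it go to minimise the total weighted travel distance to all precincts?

Manhattan distance separates: Σwᵢ(|x−xᵢ|+|y−yᵢ|) = Σwᵢ|x−xᵢ| + Σwᵢ|y−yᵢ|, so x and y are optimised independently as 1-D weighted medians.
Total weight W = 290; half = 145.
x-coordinate, sorted with cumulative weight:
  x=7 (N3, w=110) cum 110
  x=10 (N2, w=50) cum 160  ← median
  x=11 (N1, w=100) cum 260
  x=12 (N4, w=30) cum 290
⇒ x* = 10
y-coordinate, sorted with cumulative weight:
  y=3 (N1, w=100) cum 100
  y=4 (N4, w=30) cum 130
  y=5 (N2, w=50) cum 180  ← median
  y=10 (N3, w=110) cum 290
⇒ y* = 5

(10, 5)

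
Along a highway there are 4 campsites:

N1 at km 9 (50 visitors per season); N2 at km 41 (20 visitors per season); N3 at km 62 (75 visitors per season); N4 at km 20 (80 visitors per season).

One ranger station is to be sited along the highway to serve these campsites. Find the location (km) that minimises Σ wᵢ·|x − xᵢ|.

For a sum of weighted absolute distances on a line, the optimum is the weighted median (not the mean). Total weight W = 225; half-weight = 112.5.
Sort by position and accumulate weight:
  km 9 (N1, w=50) → cum 50
  km 20 (N4, w=80) → cum 130  ≥ 112.5 → median here
  km 41 (N2, w=20) → cum 150
  km 62 (N3, w=75) → cum 225
Optimal location: km 20.

x = 20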